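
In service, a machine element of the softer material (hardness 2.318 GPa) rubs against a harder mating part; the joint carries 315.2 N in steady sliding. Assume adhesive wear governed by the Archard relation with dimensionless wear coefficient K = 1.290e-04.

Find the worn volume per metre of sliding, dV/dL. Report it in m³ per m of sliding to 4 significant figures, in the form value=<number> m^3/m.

value=1.754e-11 m^3/m

Every step holds full precision, and intermediates are printed rounded. Rounded once at the end: four significant figures.
Hardness H = 2.318 GPa = 2.318e+09 Pa.
Expressed in SI base units: W = 315.2 N, H = 2.318e+09 Pa, K = 1.290e-04.
Rate of wear dV/dL = K·W/H (no L dependence): 1.290e-04 · 315.2 / 2.318e+09 = 1.754e-11 m³/m.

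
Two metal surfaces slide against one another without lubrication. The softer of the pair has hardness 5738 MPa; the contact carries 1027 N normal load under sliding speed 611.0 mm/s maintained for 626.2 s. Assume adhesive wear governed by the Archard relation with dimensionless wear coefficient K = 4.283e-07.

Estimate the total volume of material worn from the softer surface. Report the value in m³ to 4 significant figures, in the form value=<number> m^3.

value=2.933e-11 m^3

Intermediates are shown rounded; every step keeps full precision. Rounded once at the end, at four significant digits.
Convert: Sliding speed v = 611.0 mm/s = 0.6110 m/s. The distance L = v·t = 0.6110 m/s × 626.2 s = 382.6 m.
Convert: Hardness H = 5738 MPa = 5.738e+09 Pa.
SI base units throughout: W = 1027 N, H = 5.738e+09 Pa, K = 4.283e-07.
By Archard's law, V = K·W·L/H = 4.283e-07 · 1027 · 382.6 / 5.738e+09 = 2.933e-11 m³.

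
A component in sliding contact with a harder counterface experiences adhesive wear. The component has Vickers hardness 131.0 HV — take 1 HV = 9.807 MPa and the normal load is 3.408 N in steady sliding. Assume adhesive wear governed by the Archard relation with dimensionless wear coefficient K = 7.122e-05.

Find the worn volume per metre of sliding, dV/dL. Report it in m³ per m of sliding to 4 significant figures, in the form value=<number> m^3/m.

Intermediate values are displayed rounded. Each operation carries full precision. Rounded once at the end: four significant digits.
Hardness H = 131.0 HV × 9.807 MPa/HV = 1285 MPa = 1.285e+09 Pa.
SI base units throughout: W = 3.408 N, H = 1.285e+09 Pa, K = 7.122e-05.
Wear rate dV/dL = K·W/H — distance-free: 7.122e-05 · 3.408 / 1.285e+09 = 1.889e-13 m³/m.

value=1.889e-13 m^3/m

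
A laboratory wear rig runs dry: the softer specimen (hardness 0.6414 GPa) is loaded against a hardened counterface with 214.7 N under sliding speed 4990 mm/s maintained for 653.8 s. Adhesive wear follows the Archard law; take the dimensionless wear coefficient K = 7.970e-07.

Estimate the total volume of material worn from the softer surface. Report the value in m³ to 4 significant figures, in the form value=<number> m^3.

value=8.704e-10 m^3

The computation keeps exact precision; the intermediates are shown rounded; one last rounding, at 4 significant figures.
Sliding speed v = 4990 mm/s = 4.990 m/s. Total distance L = v·t = 4.990 m/s × 653.8 s = 3262 m.
Hardness H = 0.6414 GPa = 6.414e+08 Pa.
SI base units throughout: W = 214.7 N, H = 6.414e+08 Pa, K = 7.970e-07.
Archard relation: V = K·W·L/H = 7.970e-07 · 214.7 · 3262 / 6.414e+08 = 8.704e-10 m³.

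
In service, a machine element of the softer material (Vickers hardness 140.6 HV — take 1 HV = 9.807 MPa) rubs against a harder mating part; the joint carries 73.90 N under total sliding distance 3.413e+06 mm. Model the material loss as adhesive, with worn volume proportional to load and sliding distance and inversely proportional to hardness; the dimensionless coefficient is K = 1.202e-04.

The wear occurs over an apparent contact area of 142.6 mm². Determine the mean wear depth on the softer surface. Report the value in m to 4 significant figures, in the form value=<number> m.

value=1.542e-04 m

The intermediates are displayed rounded, and the computation keeps full float precision; rounded just once, at 4 significant digits.
Path length L = 3.413e+06 mm = 3413 m.
Hardness H = 140.6 HV × 9.807 MPa/HV = 1379 MPa = 1.379e+09 Pa.
Contact area A = 142.6 mm² = 1.426e-04 m².
Working in SI base units: W = 73.90 N, H = 1.379e+09 Pa, K = 1.202e-04.
Archard volume V = K·W·L/H = 1.202e-04 · 73.90 · 3413 / 1.379e+09 = 2.199e-08 m³.
Wear depth h = V/A = 2.199e-08 / 1.426e-04 = 1.542e-04 m.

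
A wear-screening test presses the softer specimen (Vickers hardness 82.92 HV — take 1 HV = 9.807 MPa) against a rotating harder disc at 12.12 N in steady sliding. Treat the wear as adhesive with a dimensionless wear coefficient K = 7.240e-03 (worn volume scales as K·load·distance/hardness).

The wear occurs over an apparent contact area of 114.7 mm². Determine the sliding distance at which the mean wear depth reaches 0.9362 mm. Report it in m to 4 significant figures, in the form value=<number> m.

value=995.1 m

Intermediates are shown rounded. All working math carries full precision; rounded just once to four significant digits.
Convert: Hardness H = 82.92 HV × 9.807 MPa/HV = 813.2 MPa = 8.132e+08 Pa.
Convert: Contact area A = 114.7 mm² = 1.147e-04 m².
Convert: Depth limit h_lim = 0.9362 mm = 9.362e-04 m.
SI base units throughout: W = 12.12 N, H = 8.132e+08 Pa, K = 7.240e-03.
Permissible volume V_lim = h_lim·A = 9.362e-04 · 1.147e-04 = 1.074e-07 m³.
So the life L = V_lim·H/(K·W) = 1.074e-07 · 8.132e+08 / (7.240e-03 · 12.12) = 995.1 m.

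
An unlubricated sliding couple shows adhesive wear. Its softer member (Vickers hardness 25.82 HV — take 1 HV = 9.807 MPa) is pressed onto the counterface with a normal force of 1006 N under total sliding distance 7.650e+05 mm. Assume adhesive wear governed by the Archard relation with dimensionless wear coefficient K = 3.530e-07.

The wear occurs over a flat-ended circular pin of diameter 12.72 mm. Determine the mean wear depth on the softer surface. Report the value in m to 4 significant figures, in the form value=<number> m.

Intermediate values appear rounded. The algebra holds full precision, and rounded just once, at 4 significant figures.
Path length L = 7.650e+05 mm = 765.0 m.
Hardness H = 25.82 HV × 9.807 MPa/HV = 253.2 MPa = 2.532e+08 Pa.
Pin diameter d = 12.72 mm = 0.01272 m. Contact area A = π·d²/4 = π·(0.01272 m)²/4 = 1.271e-04 m².
Collected in SI base units: W = 1006 N, H = 2.532e+08 Pa, K = 3.530e-07.
Apply Archard: V = K·W·L/H = 3.530e-07 · 1006 · 765.0 / 2.532e+08 = 1.073e-09 m³.
Mean wear depth h = V/A = 1.073e-09 / 1.271e-04 = 8.443e-06 m.

value=8.443e-06 m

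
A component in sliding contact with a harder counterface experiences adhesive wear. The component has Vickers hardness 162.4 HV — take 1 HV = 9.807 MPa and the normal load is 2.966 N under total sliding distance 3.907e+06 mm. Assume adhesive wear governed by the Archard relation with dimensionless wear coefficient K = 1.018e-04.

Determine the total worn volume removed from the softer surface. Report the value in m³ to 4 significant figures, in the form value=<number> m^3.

Every step keeps exact precision, and intermediates are printed rounded; one final rounding to four significant digits.
Convert: Path length L = 3.907e+06 mm = 3907 m.
Convert: Hardness H = 162.4 HV × 9.807 MPa/HV = 1593 MPa = 1.593e+09 Pa.
Restated in SI base units: W = 2.966 N, H = 1.593e+09 Pa, K = 1.018e-04.
Apply Archard: V = K·W·L/H = 1.018e-04 · 2.966 · 3907 / 1.593e+09 = 7.407e-10 m³.

value=7.407e-10 m^3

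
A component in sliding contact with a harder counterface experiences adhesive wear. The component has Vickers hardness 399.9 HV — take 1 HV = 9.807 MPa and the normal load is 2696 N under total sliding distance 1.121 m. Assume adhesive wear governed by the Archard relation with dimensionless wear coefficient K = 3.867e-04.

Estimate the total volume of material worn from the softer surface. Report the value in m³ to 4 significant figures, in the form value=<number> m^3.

value=2.980e-10 m^3

Intermediates are displayed rounded, and the computation maintains exact precision. Rounded just once, at 4 significant digits.
Hardness H = 399.9 HV × 9.807 MPa/HV = 3922 MPa = 3.922e+09 Pa.
In SI base units: W = 2696 N, H = 3.922e+09 Pa, K = 3.867e-04.
Wear volume V = K·W·L/H = 3.867e-04 · 2696 · 1.121 / 3.922e+09 = 2.980e-10 m³.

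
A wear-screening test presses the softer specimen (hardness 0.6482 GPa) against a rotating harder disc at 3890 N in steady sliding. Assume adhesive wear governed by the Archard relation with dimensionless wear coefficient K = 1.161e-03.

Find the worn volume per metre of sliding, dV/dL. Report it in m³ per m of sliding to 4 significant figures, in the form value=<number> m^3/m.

value=6.967e-09 m^3/m

Intermediate values are printed rounded — all working math runs at exact precision. Rounded just once: 4 significant digits.
Convert: Hardness H = 0.6482 GPa = 6.482e+08 Pa.
In SI base units: W = 3890 N, H = 6.482e+08 Pa, K = 1.161e-03.
The wear rate dV/dL = K·W/H (independent of L): 1.161e-03 · 3890 / 6.482e+08 = 6.967e-09 m³/m.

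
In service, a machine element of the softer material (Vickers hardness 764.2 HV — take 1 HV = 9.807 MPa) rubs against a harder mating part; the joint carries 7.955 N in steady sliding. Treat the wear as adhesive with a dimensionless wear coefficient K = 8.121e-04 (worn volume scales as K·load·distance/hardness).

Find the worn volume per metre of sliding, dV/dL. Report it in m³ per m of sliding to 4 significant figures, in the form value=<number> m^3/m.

value=8.620e-13 m^3/m

Every step runs at full float precision; quoted intermediates are rounded; rounded once at the end, at four significant digits.
Convert: Hardness H = 764.2 HV × 9.807 MPa/HV = 7495 MPa = 7.495e+09 Pa.
Restated in SI base units: W = 7.955 N, H = 7.495e+09 Pa, K = 8.121e-04.
Volumetric rate dV/dL = K·W/H — distance-free: 8.121e-04 · 7.955 / 7.495e+09 = 8.620e-13 m³/m.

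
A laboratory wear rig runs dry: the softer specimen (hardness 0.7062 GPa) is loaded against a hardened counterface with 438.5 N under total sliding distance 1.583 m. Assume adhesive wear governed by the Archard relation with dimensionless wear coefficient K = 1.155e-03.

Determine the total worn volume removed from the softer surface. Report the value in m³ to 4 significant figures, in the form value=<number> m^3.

Quoted intermediates are rounded, and all working math holds exact precision, and one last rounding to 4 significant figures.
Convert: Hardness H = 0.7062 GPa = 7.062e+08 Pa.
Restated in SI base units: W = 438.5 N, H = 7.062e+08 Pa, K = 1.155e-03.
Volume removed: V = K·W·L/H = 1.155e-03 · 438.5 · 1.583 / 7.062e+08 = 1.135e-09 m³.

value=1.135e-09 m^3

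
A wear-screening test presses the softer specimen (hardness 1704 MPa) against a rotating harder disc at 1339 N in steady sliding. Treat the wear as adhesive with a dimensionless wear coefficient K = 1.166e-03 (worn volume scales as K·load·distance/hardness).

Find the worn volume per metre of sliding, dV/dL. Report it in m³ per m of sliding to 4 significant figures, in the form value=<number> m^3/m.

Intermediate values are printed rounded. All working math keeps exact precision — one last rounding, at 4 significant figures.
Convert: Hardness H = 1704 MPa = 1.704e+09 Pa.
Working in SI base units: W = 1339 N, H = 1.704e+09 Pa, K = 1.166e-03.
Volumetric rate dV/dL = K·W/H — distance-free: 1.166e-03 · 1339 / 1.704e+09 = 9.162e-10 m³/m.

value=9.162e-10 m^3/m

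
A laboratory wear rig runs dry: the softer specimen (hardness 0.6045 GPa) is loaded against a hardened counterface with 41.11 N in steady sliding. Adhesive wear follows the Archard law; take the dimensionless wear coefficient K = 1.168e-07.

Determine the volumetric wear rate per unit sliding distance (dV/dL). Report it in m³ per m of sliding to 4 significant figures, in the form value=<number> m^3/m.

value=7.943e-15 m^3/m

The intermediates are shown rounded — the algebra holds full precision — rounded once at the end: 4 significant figures.
Convert: Hardness H = 0.6045 GPa = 6.045e+08 Pa.
Expressed in SI base units: W = 41.11 N, H = 6.045e+08 Pa, K = 1.168e-07.
Sliding wear rate dV/dL = K·W/H: 1.168e-07 · 41.11 / 6.045e+08 = 7.943e-15 m³/m.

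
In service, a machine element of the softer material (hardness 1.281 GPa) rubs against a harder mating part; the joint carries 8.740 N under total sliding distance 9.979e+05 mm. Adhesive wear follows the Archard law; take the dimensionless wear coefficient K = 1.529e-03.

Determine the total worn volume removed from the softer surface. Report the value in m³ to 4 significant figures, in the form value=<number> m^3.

value=1.041e-08 m^3

All working math runs at full float precision — the intermediates are shown rounded; a lone final rounding: four significant digits.
The distance L = 9.979e+05 mm = 997.9 m.
Hardness H = 1.281 GPa = 1.281e+09 Pa.
Restated in SI base units: W = 8.740 N, H = 1.281e+09 Pa, K = 1.529e-03.
Worn volume V = K·W·L/H = 1.529e-03 · 8.740 · 997.9 / 1.281e+09 = 1.041e-08 m³.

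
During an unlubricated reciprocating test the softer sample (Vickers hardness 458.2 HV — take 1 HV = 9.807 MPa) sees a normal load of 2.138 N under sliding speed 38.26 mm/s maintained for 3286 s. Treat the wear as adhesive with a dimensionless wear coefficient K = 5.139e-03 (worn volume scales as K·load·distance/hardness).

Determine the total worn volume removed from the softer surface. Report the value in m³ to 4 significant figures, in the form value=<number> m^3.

value=3.074e-10 m^3

Every step carries exact precision — intermediates are printed rounded; a lone final rounding, at 4 significant figures.
Convert: Sliding speed v = 38.26 mm/s = 0.03826 m/s. Total distance L = v·t = 0.03826 m/s × 3286 s = 125.7 m.
Convert: Hardness H = 458.2 HV × 9.807 MPa/HV = 4494 MPa = 4.494e+09 Pa.
Collected in SI base units: W = 2.138 N, H = 4.494e+09 Pa, K = 5.139e-03.
Wear volume V = K·W·L/H = 5.139e-03 · 2.138 · 125.7 / 4.494e+09 = 3.074e-10 m³.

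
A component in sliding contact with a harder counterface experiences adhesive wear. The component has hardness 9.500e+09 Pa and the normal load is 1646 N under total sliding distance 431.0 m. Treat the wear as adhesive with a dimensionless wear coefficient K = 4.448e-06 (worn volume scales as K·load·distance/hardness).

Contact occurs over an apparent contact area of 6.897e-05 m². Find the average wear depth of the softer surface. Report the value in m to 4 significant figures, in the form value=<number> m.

Displayed values are rounded, and all arithmetic maintains exact precision, and one final rounding to four significant digits.
In SI base units: W = 1646 N, H = 9.500e+09 Pa, K = 4.448e-06.
Worn volume V = K·W·L/H = 4.448e-06 · 1646 · 431.0 / 9.500e+09 = 3.322e-10 m³.
Mean depth h = V/A = 3.322e-10 / 6.897e-05 = 4.816e-06 m.

value=4.816e-06 m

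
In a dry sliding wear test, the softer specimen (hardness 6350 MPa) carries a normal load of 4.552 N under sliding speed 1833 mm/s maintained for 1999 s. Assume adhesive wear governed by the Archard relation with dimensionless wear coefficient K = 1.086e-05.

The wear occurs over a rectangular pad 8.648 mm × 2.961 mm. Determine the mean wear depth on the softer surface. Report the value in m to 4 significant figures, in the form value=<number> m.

The intermediates are displayed rounded; every step maintains exact precision — one last rounding to four significant digits.
Sliding speed v = 1833 mm/s = 1.833 m/s. Path length L = v·t = 1.833 m/s × 1999 s = 3664 m.
Hardness H = 6350 MPa = 6.350e+09 Pa.
Pad sides 8.648 mm × 2.961 mm = 0.008648 m × 0.002961 m. Contact area A = 0.008648 m × 0.002961 m = 2.561e-05 m².
SI base units throughout: W = 4.552 N, H = 6.350e+09 Pa, K = 1.086e-05.
Volume removed: V = K·W·L/H = 1.086e-05 · 4.552 · 3664 / 6.350e+09 = 2.853e-11 m³.
Wear depth h = V/A = 2.853e-11 / 2.561e-05 = 1.114e-06 m.

value=1.114e-06 m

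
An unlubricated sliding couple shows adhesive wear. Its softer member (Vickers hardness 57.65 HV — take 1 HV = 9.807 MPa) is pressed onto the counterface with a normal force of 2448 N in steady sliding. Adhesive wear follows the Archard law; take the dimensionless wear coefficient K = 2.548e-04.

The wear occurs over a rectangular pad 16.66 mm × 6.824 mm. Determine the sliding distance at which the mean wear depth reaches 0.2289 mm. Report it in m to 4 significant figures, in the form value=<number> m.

Shown intermediates are rounded; each operation holds full precision, and rounded once at the end, at four significant digits.
Hardness H = 57.65 HV × 9.807 MPa/HV = 565.4 MPa = 5.654e+08 Pa.
Pad sides 16.66 mm × 6.824 mm = 0.01666 m × 0.006824 m. Contact area A = 0.01666 m × 0.006824 m = 1.137e-04 m².
Depth limit h_lim = 0.2289 mm = 2.289e-04 m.
Collected in SI base units: W = 2448 N, H = 5.654e+08 Pa, K = 2.548e-04.
Limit volume V_lim = h_lim·A = 2.289e-04 · 1.137e-04 = 2.602e-08 m³.
Sliding life L = V_lim·H/(K·W) = 2.602e-08 · 5.654e+08 / (2.548e-04 · 2448) = 23.59 m.

value=23.59 m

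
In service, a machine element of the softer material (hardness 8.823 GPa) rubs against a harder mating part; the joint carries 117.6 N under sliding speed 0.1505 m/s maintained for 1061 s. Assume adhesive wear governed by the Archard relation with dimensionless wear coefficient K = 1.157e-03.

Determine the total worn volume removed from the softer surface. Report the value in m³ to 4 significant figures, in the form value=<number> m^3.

value=2.463e-09 m^3

All working math carries full float precision — the intermediates are shown rounded — one last rounding to four significant digits.
Convert: The distance L = v·t = 0.1505 m/s × 1061 s = 159.7 m.
Convert: Hardness H = 8.823 GPa = 8.823e+09 Pa.
As SI base values: W = 117.6 N, H = 8.823e+09 Pa, K = 1.157e-03.
Wear volume V = K·W·L/H = 1.157e-03 · 117.6 · 159.7 / 8.823e+09 = 2.463e-09 m³.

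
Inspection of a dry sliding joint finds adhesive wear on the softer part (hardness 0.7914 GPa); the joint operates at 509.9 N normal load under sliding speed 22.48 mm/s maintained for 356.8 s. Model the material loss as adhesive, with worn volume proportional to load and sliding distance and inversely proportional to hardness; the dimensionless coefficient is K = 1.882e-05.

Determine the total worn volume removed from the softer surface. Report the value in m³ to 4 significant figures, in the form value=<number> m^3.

value=9.726e-11 m^3

Printed values are rounded. All working math runs at full precision. Rounded just once to four significant figures.
Convert: Sliding speed v = 22.48 mm/s = 0.02248 m/s. Total distance L = v·t = 0.02248 m/s × 356.8 s = 8.021 m.
Convert: Hardness H = 0.7914 GPa = 7.914e+08 Pa.
Collected in SI base units: W = 509.9 N, H = 7.914e+08 Pa, K = 1.882e-05.
Worn volume V = K·W·L/H = 1.882e-05 · 509.9 · 8.021 / 7.914e+08 = 9.726e-11 m³.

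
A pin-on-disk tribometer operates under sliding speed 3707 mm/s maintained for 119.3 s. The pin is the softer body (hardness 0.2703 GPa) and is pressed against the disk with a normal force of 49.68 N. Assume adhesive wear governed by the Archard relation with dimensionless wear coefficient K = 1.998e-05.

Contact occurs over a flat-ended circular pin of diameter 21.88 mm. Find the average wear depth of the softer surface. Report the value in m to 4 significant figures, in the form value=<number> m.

Intermediates are displayed rounded, and the computation holds full precision, and rounded just once to four significant digits.
Sliding speed v = 3707 mm/s = 3.707 m/s. Distance covered L = v·t = 3.707 m/s × 119.3 s = 442.2 m.
Hardness H = 0.2703 GPa = 2.703e+08 Pa.
Pin diameter d = 21.88 mm = 0.02188 m. Contact area A = π·d²/4 = π·(0.02188 m)²/4 = 3.760e-04 m².
Expressed in SI base units: W = 49.68 N, H = 2.703e+08 Pa, K = 1.998e-05.
The Archard volume V = K·W·L/H = 1.998e-05 · 49.68 · 442.2 / 2.703e+08 = 1.624e-09 m³.
Average depth h = V/A = 1.624e-09 / 3.760e-04 = 4.319e-06 m.

value=4.319e-06 m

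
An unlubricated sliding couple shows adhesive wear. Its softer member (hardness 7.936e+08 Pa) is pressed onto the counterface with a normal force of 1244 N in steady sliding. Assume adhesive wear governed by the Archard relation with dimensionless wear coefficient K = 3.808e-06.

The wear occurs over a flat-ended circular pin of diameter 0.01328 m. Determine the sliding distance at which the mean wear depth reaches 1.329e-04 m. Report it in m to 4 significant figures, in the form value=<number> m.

Each operation holds exact precision; intermediates are displayed rounded; a lone final rounding: 4 significant figures.
Contact area A = π·d²/4 = π·(0.01328 m)²/4 = 1.385e-04 m².
Restated in SI base units: W = 1244 N, H = 7.936e+08 Pa, K = 3.808e-06.
Permissible volume V_lim = h_lim·A = 1.329e-04 · 1.385e-04 = 1.841e-08 m³.
Inverting, life L = V_lim·H/(K·W) = 1.841e-08 · 7.936e+08 / (3.808e-06 · 1244) = 3084 m.

value=3084 m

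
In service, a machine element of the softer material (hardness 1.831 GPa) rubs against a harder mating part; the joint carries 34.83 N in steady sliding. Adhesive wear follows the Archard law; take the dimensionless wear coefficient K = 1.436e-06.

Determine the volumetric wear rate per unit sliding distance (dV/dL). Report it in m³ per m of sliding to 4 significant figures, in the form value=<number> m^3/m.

value=2.732e-14 m^3/m

Intermediate values are displayed rounded; the algebra holds full float precision. Rounded once at the end: four significant figures.
Hardness H = 1.831 GPa = 1.831e+09 Pa.
Working in SI base units: W = 34.83 N, H = 1.831e+09 Pa, K = 1.436e-06.
Rate of wear dV/dL = K·W/H, per unit distance: 1.436e-06 · 34.83 / 1.831e+09 = 2.732e-14 m³/m.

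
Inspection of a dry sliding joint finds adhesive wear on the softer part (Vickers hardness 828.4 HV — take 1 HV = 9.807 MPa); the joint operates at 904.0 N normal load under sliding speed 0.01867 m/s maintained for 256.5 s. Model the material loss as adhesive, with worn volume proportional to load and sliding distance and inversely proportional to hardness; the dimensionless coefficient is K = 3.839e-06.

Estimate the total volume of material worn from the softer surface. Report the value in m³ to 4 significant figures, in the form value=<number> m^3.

Every step holds full precision, and intermediate values appear rounded — a single final rounding, at four significant digits.
Convert: Distance L = v·t = 0.01867 m/s × 256.5 s = 4.789 m.
Convert: Hardness H = 828.4 HV × 9.807 MPa/HV = 8124 MPa = 8.124e+09 Pa.
Restated in SI base units: W = 904.0 N, H = 8.124e+09 Pa, K = 3.839e-06.
Volume removed: V = K·W·L/H = 3.839e-06 · 904.0 · 4.789 / 8.124e+09 = 2.046e-12 m³.

value=2.046e-12 m^3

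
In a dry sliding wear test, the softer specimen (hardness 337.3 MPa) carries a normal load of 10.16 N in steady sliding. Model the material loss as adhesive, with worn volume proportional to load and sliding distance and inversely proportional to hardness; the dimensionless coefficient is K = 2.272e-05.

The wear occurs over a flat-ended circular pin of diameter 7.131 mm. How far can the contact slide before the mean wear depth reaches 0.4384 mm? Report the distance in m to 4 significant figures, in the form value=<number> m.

Printed values are rounded, and every step maintains exact precision; rounded just once to four significant digits.
Convert: Hardness H = 337.3 MPa = 3.373e+08 Pa.
Convert: Pin diameter d = 7.131 mm = 0.007131 m. Contact area A = π·d²/4 = π·(0.007131 m)²/4 = 3.994e-05 m².
Convert: Depth limit h_lim = 0.4384 mm = 4.384e-04 m.
In SI base units: W = 10.16 N, H = 3.373e+08 Pa, K = 2.272e-05.
Allowed volume V_lim = h_lim·A = 4.384e-04 · 3.994e-05 = 1.751e-08 m³.
Inverting, life L = V_lim·H/(K·W) = 1.751e-08 · 3.373e+08 / (2.272e-05 · 10.16) = 2.558e+04 m.

value=2.558e+04 m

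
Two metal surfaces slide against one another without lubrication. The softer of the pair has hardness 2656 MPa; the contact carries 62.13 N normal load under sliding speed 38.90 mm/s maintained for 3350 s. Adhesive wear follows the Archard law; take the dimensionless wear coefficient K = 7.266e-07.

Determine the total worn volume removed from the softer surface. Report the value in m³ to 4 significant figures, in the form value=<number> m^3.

value=2.215e-12 m^3

Shown intermediates are rounded — the algebra carries exact precision, and one final rounding: four significant digits.
Convert: Sliding speed v = 38.90 mm/s = 0.03890 m/s. The distance L = v·t = 0.03890 m/s × 3350 s = 130.3 m.
Convert: Hardness H = 2656 MPa = 2.656e+09 Pa.
In SI base units, W = 62.13 N, H = 2.656e+09 Pa, K = 7.266e-07.
Wear volume V = K·W·L/H = 7.266e-07 · 62.13 · 130.3 / 2.656e+09 = 2.215e-12 m³.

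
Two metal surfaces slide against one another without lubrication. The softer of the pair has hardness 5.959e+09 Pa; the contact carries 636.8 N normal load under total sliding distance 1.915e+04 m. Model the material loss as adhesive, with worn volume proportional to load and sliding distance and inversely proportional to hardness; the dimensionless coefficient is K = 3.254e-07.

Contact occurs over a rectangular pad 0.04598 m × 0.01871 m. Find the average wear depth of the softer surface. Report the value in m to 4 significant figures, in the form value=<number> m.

Intermediates appear rounded. Every step maintains exact precision, and rounded once at the end: 4 significant figures.
Contact area A = 0.04598 m × 0.01871 m = 8.603e-04 m².
Expressed in SI base units: W = 636.8 N, H = 5.959e+09 Pa, K = 3.254e-07.
Volume removed: V = K·W·L/H = 3.254e-07 · 636.8 · 1.915e+04 / 5.959e+09 = 6.659e-10 m³.
Mean wear depth h = V/A = 6.659e-10 / 8.603e-04 = 7.741e-07 m.

value=7.741e-07 m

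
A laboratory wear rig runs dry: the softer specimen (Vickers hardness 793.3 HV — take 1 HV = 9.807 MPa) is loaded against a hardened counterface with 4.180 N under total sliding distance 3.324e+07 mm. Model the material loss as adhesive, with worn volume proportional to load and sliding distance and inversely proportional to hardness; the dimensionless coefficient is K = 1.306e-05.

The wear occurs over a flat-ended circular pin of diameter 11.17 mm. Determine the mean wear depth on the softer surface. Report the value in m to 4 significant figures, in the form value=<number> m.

value=2.380e-06 m

Displayed values are rounded; every step keeps full float precision. Rounded just once, at four significant figures.
Convert: Sliding distance L = 3.324e+07 mm = 3.324e+04 m.
Convert: Hardness H = 793.3 HV × 9.807 MPa/HV = 7780 MPa = 7.780e+09 Pa.
Convert: Pin diameter d = 11.17 mm = 0.01117 m. Contact area A = π·d²/4 = π·(0.01117 m)²/4 = 9.799e-05 m².
Working in SI base units: W = 4.180 N, H = 7.780e+09 Pa, K = 1.306e-05.
Archard volume V = K·W·L/H = 1.306e-05 · 4.180 · 3.324e+04 / 7.780e+09 = 2.332e-10 m³.
Mean depth h = V/A = 2.332e-10 / 9.799e-05 = 2.380e-06 m.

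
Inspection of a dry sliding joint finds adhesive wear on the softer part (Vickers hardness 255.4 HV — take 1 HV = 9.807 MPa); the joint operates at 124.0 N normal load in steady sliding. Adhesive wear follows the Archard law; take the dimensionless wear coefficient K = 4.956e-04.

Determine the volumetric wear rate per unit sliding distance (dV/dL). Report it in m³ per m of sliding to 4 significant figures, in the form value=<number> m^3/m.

Intermediate values appear rounded — all working math maintains full float precision, and a lone final rounding, at 4 significant digits.
Convert: Hardness H = 255.4 HV × 9.807 MPa/HV = 2505 MPa = 2.505e+09 Pa.
Restated in SI base units: W = 124.0 N, H = 2.505e+09 Pa, K = 4.956e-04.
The wear rate dV/dL = K·W/H: 4.956e-04 · 124.0 / 2.505e+09 = 2.454e-11 m³/m.

value=2.454e-11 m^3/m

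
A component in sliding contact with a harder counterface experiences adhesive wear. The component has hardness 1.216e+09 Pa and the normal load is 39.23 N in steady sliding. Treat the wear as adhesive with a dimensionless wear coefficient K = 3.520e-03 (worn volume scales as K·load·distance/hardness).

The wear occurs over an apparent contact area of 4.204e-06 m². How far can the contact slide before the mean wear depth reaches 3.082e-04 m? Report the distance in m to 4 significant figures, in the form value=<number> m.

value=11.41 m

The computation carries exact precision, and quoted intermediates are rounded; rounded just once to 4 significant figures.
Collected in SI base units: W = 39.23 N, H = 1.216e+09 Pa, K = 3.520e-03.
Wearable volume V_lim = h_lim·A = 3.082e-04 · 4.204e-06 = 1.296e-09 m³.
So the life L = V_lim·H/(K·W) = 1.296e-09 · 1.216e+09 / (3.520e-03 · 39.23) = 11.41 m.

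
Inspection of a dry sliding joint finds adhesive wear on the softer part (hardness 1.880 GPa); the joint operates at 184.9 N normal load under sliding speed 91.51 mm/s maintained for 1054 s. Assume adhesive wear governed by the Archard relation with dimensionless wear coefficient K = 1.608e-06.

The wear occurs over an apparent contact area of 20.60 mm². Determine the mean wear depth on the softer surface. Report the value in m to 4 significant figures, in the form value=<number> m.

value=7.405e-07 m

Intermediates are shown rounded. Each operation runs at full precision. Rounded once at the end: 4 significant figures.
Convert: Sliding speed v = 91.51 mm/s = 0.09151 m/s. The distance L = v·t = 0.09151 m/s × 1054 s = 96.45 m.
Convert: Hardness H = 1.880 GPa = 1.880e+09 Pa.
Convert: Contact area A = 20.60 mm² = 2.060e-05 m².
As SI base values: W = 184.9 N, H = 1.880e+09 Pa, K = 1.608e-06.
Archard relation: V = K·W·L/H = 1.608e-06 · 184.9 · 96.45 / 1.880e+09 = 1.525e-11 m³.
Mean wear depth h = V/A = 1.525e-11 / 2.060e-05 = 7.405e-07 m.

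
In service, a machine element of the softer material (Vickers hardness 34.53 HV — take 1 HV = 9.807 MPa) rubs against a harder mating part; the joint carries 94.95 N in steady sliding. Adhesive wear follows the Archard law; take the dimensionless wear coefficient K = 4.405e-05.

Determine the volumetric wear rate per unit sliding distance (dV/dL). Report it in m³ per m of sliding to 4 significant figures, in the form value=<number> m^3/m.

The computation holds full precision, and intermediates are printed rounded — rounded once at the end: four significant digits.
Hardness H = 34.53 HV × 9.807 MPa/HV = 338.6 MPa = 3.386e+08 Pa.
In SI base units: W = 94.95 N, H = 3.386e+08 Pa, K = 4.405e-05.
Wear rate dV/dL = K·W/H, per unit distance: 4.405e-05 · 94.95 / 3.386e+08 = 1.235e-11 m³/m.

value=1.235e-11 m^3/m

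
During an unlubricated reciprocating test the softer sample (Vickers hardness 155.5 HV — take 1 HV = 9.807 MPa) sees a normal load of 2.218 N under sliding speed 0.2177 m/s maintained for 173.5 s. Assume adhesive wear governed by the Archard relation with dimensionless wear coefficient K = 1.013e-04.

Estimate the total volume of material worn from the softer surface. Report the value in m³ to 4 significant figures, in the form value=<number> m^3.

Each operation runs at exact precision; displayed values are rounded — one last rounding to 4 significant figures.
Convert: Total distance L = v·t = 0.2177 m/s × 173.5 s = 37.77 m.
Convert: Hardness H = 155.5 HV × 9.807 MPa/HV = 1525 MPa = 1.525e+09 Pa.
As SI base values: W = 2.218 N, H = 1.525e+09 Pa, K = 1.013e-04.
Archard volume V = K·W·L/H = 1.013e-04 · 2.218 · 37.77 / 1.525e+09 = 5.565e-12 m³.

value=5.565e-12 m^3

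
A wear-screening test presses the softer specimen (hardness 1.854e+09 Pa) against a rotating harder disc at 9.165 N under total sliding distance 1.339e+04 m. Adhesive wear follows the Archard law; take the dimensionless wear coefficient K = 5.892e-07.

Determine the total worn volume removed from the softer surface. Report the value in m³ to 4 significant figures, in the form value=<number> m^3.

value=3.900e-11 m^3

Every step maintains exact precision, and intermediates appear rounded — rounded just once, at four significant figures.
Expressed in SI base units: W = 9.165 N, H = 1.854e+09 Pa, K = 5.892e-07.
Archard relation: V = K·W·L/H = 5.892e-07 · 9.165 · 1.339e+04 / 1.854e+09 = 3.900e-11 m³.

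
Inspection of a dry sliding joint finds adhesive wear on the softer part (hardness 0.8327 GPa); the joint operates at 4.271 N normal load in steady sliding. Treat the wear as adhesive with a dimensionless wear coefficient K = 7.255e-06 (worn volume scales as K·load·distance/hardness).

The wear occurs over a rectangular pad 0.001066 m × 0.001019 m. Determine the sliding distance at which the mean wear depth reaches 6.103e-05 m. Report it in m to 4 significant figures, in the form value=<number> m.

value=1782 m

Intermediate values appear rounded, and every step maintains exact precision, and a lone final rounding: four significant digits.
Convert: Hardness H = 0.8327 GPa = 8.327e+08 Pa.
Convert: Contact area A = 0.001066 m × 0.001019 m = 1.086e-06 m².
In SI base units, W = 4.271 N, H = 8.327e+08 Pa, K = 7.255e-06.
At the depth limit, V_lim = h_lim·A = 6.103e-05 · 1.086e-06 = 6.629e-11 m³.
Sliding life L = V_lim·H/(K·W) = 6.629e-11 · 8.327e+08 / (7.255e-06 · 4.271) = 1782 m.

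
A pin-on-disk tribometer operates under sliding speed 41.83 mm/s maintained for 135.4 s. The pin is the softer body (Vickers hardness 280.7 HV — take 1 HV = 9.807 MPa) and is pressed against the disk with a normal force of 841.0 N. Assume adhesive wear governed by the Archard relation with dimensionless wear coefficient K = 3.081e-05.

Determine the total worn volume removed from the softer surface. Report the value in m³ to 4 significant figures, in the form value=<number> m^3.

value=5.331e-11 m^3

The intermediates are displayed rounded, and each operation carries full precision. Rounded once at the end: 4 significant figures.
Sliding speed v = 41.83 mm/s = 0.04183 m/s. The distance L = v·t = 0.04183 m/s × 135.4 s = 5.664 m.
Hardness H = 280.7 HV × 9.807 MPa/HV = 2753 MPa = 2.753e+09 Pa.
In SI base units, W = 841.0 N, H = 2.753e+09 Pa, K = 3.081e-05.
Archard volume V = K·W·L/H = 3.081e-05 · 841.0 · 5.664 / 2.753e+09 = 5.331e-11 m³.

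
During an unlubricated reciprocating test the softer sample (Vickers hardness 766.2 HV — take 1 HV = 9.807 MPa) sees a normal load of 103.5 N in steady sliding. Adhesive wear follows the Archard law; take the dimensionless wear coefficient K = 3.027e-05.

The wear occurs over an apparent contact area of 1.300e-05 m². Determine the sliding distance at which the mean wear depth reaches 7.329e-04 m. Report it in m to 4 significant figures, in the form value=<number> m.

The algebra keeps full float precision, and quoted intermediates are rounded. Rounded just once: four significant figures.
Hardness H = 766.2 HV × 9.807 MPa/HV = 7514 MPa = 7.514e+09 Pa.
SI base units throughout: W = 103.5 N, H = 7.514e+09 Pa, K = 3.027e-05.
Limit volume V_lim = h_lim·A = 7.329e-04 · 1.300e-05 = 9.528e-09 m³.
Inverting, life L = V_lim·H/(K·W) = 9.528e-09 · 7.514e+09 / (3.027e-05 · 103.5) = 2.285e+04 m.

value=2.285e+04 m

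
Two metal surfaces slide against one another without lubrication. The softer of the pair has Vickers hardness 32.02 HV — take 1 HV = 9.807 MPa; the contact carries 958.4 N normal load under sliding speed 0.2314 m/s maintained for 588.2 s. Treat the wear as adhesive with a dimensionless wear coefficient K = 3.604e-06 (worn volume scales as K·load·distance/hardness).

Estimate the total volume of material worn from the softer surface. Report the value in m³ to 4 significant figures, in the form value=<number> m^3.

Each operation keeps exact precision — intermediate values are printed rounded, and one final rounding, at four significant digits.
Distance covered L = v·t = 0.2314 m/s × 588.2 s = 136.1 m.
Hardness H = 32.02 HV × 9.807 MPa/HV = 314.0 MPa = 3.140e+08 Pa.
In SI base units, W = 958.4 N, H = 3.140e+08 Pa, K = 3.604e-06.
Apply Archard: V = K·W·L/H = 3.604e-06 · 958.4 · 136.1 / 3.140e+08 = 1.497e-09 m³.

value=1.497e-09 m^3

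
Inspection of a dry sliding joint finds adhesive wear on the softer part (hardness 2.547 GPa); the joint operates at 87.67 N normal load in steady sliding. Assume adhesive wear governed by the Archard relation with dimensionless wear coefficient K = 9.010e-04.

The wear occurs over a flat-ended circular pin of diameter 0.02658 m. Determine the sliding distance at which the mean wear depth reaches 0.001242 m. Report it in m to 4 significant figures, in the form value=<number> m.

value=2.222e+04 m

Printed values are rounded — every step keeps full float precision; one final rounding, at 4 significant figures.
Convert: Hardness H = 2.547 GPa = 2.547e+09 Pa.
Convert: Contact area A = π·d²/4 = π·(0.02658 m)²/4 = 5.549e-04 m².
As SI base values: W = 87.67 N, H = 2.547e+09 Pa, K = 9.010e-04.
Permissible volume V_lim = h_lim·A = 0.001242 · 5.549e-04 = 6.892e-07 m³.
So the life L = V_lim·H/(K·W) = 6.892e-07 · 2.547e+09 / (9.010e-04 · 87.67) = 2.222e+04 m.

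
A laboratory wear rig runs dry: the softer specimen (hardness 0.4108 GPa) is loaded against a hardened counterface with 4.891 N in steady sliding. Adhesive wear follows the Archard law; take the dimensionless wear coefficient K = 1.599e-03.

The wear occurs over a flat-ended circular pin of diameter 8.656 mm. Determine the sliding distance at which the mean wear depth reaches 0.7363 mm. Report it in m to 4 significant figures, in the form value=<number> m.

value=2276 m

Each operation carries full precision. Intermediate values are shown rounded — one final rounding to four significant digits.
Hardness H = 0.4108 GPa = 4.108e+08 Pa.
Pin diameter d = 8.656 mm = 0.008656 m. Contact area A = π·d²/4 = π·(0.008656 m)²/4 = 5.885e-05 m².
Depth limit h_lim = 0.7363 mm = 7.363e-04 m.
As SI base values: W = 4.891 N, H = 4.108e+08 Pa, K = 1.599e-03.
Permissible volume V_lim = h_lim·A = 7.363e-04 · 5.885e-05 = 4.333e-08 m³.
Thus life L = V_lim·H/(K·W) = 4.333e-08 · 4.108e+08 / (1.599e-03 · 4.891) = 2276 m.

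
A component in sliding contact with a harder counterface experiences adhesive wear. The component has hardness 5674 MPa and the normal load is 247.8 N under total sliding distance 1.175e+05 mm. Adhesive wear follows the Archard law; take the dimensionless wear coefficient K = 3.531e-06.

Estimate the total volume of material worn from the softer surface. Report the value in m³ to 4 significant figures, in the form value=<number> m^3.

Intermediates are displayed rounded, and each operation maintains full precision, and rounded just once, at four significant figures.
Convert: The distance L = 1.175e+05 mm = 117.5 m.
Convert: Hardness H = 5674 MPa = 5.674e+09 Pa.
In SI base units, W = 247.8 N, H = 5.674e+09 Pa, K = 3.531e-06.
Apply Archard: V = K·W·L/H = 3.531e-06 · 247.8 · 117.5 / 5.674e+09 = 1.812e-11 m³.

value=1.812e-11 m^3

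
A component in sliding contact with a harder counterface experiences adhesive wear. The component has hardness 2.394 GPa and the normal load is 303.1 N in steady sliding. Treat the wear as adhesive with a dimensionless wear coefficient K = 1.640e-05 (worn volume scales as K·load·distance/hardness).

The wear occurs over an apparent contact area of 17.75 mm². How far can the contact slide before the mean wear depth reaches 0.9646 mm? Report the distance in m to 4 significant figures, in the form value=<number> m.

Intermediate values are printed rounded, and the computation carries exact precision, and rounded just once to 4 significant digits.
Convert: Hardness H = 2.394 GPa = 2.394e+09 Pa.
Convert: Contact area A = 17.75 mm² = 1.775e-05 m².
Convert: Depth limit h_lim = 0.9646 mm = 9.646e-04 m.
In SI base units, W = 303.1 N, H = 2.394e+09 Pa, K = 1.640e-05.
Limit volume V_lim = h_lim·A = 9.646e-04 · 1.775e-05 = 1.712e-08 m³.
Inverting, life L = V_lim·H/(K·W) = 1.712e-08 · 2.394e+09 / (1.640e-05 · 303.1) = 8246 m.

value=8246 m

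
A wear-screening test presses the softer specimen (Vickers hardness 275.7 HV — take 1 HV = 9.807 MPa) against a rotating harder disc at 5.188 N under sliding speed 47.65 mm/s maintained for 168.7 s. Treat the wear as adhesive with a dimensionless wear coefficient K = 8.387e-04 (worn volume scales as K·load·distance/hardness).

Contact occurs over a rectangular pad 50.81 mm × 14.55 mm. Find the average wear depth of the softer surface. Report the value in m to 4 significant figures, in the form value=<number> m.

value=1.750e-08 m

The intermediates are displayed rounded — every step carries exact precision — rounded just once to four significant figures.
Convert: Sliding speed v = 47.65 mm/s = 0.04765 m/s. The distance L = v·t = 0.04765 m/s × 168.7 s = 8.039 m.
Convert: Hardness H = 275.7 HV × 9.807 MPa/HV = 2704 MPa = 2.704e+09 Pa.
Convert: Pad sides 50.81 mm × 14.55 mm = 0.05081 m × 0.01455 m. Contact area A = 0.05081 m × 0.01455 m = 7.393e-04 m².
Collected in SI base units: W = 5.188 N, H = 2.704e+09 Pa, K = 8.387e-04.
Archard volume V = K·W·L/H = 8.387e-04 · 5.188 · 8.039 / 2.704e+09 = 1.294e-11 m³.
Wear depth h = V/A = 1.294e-11 / 7.393e-04 = 1.750e-08 m.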